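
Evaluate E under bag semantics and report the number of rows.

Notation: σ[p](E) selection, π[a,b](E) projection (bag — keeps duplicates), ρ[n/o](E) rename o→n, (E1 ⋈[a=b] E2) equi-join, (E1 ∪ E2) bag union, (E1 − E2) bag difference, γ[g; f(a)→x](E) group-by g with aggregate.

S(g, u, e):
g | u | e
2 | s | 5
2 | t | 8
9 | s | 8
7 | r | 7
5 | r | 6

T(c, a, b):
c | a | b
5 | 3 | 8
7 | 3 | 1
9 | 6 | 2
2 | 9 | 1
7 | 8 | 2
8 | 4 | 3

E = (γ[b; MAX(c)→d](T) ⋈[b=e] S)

Per-node cardinality:
  T → 6
  γ[b; MAX(c)→d](T) → 4
  S → 5
  (γ[b; MAX(c)→d](T) ⋈[b=e] S) → 2

|E| = 2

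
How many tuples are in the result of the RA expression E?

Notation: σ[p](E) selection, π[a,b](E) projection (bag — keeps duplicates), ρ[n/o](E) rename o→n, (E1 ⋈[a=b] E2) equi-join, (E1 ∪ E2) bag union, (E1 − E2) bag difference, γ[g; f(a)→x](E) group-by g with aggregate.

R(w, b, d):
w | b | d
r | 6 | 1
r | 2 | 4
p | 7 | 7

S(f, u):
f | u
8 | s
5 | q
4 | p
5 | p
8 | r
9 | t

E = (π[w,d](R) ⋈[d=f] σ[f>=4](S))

Stepwise |·|:
  R → 3
  π[w,d](R) → 3
  S → 6
  σ[f>=4](S) → 6
  (π[w,d](R) ⋈[d=f] σ[f>=4](S)) → 1

|E| = 1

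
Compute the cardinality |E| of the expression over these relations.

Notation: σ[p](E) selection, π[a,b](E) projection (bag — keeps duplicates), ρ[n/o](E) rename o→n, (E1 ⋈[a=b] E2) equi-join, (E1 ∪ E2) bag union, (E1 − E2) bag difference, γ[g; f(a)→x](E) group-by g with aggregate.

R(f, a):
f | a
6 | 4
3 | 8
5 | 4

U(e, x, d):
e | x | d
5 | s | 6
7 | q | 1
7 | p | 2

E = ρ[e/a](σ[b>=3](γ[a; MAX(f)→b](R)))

Stepwise |·|:
  R → 3
  γ[a; MAX(f)→b](R) → 2
  σ[b>=3](γ[a; MAX(f)→b](R)) → 2
  ρ[e/a](σ[b>=3](γ[a; MAX(f)→b](R))) → 2

|E| = 2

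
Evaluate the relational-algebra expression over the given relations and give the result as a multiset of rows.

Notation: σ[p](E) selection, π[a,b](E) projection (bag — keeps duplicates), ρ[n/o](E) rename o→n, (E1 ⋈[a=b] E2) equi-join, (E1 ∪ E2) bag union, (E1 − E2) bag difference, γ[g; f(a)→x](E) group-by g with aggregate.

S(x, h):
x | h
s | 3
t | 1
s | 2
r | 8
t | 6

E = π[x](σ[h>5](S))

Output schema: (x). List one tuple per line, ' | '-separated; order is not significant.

Row counts bottom-up:
  S → 5
  σ[h>5](S) → 2
  π[x](σ[h>5](S)) → 2

== RESULT ==
x
r
t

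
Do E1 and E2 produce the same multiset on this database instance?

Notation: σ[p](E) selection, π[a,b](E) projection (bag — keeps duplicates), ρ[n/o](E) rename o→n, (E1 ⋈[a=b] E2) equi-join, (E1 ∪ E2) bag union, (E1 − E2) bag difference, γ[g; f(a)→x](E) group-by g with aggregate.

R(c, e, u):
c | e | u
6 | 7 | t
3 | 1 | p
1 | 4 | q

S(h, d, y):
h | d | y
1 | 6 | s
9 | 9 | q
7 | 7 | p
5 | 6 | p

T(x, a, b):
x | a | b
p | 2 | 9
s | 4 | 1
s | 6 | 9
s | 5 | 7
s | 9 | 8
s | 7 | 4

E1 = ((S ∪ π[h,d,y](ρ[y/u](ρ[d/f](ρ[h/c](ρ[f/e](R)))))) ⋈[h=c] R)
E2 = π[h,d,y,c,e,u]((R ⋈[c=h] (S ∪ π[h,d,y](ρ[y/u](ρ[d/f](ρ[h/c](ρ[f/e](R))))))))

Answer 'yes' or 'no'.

E1 subexpression sizes:
  S → 4
  R → 3
  ρ[f/e](R) → 3
  ρ[h/c](ρ[f/e](R)) → 3
  ρ[d/f](ρ[h/c](ρ[f/e](R))) → 3
  ρ[y/u](ρ[d/f](ρ[h/c](ρ[f/e](R)))) → 3
  π[h,d,y](ρ[y/u](ρ[d/f](ρ[h/c](ρ[f/e](R))))) → 3
  (S ∪ π[h,d,y](ρ[y/u](ρ[d/f](ρ[h/c](ρ[f/e](R)))))) → 7
  R → 3
  ((S ∪ π[h,d,y](ρ[y/u](ρ[d/f](ρ[h/c](ρ[f/e](R)))))) ⋈[h=c] R) → 4
E2 subexpression sizes:
  R → 3
  S → 4
  R → 3
  ρ[f/e](R) → 3
  ρ[h/c](ρ[f/e](R)) → 3
  ρ[d/f](ρ[h/c](ρ[f/e](R))) → 3
  ρ[y/u](ρ[d/f](ρ[h/c](ρ[f/e](R)))) → 3
  π[h,d,y](ρ[y/u](ρ[d/f](ρ[h/c](ρ[f/e](R))))) → 3
  (S ∪ π[h,d,y](ρ[y/u](ρ[d/f](ρ[h/c](ρ[f/e](R)))))) → 7
  (R ⋈[c=h] (S ∪ π[h,d,y](ρ[y/u](ρ[d/f](ρ[h/c](ρ[f/e](R))))))) → 4
  π[h,d,y,c,e,u]((R ⋈[c=h] (S ∪ π[h,d,y](ρ[y/u](ρ[d/f](ρ[h/c](ρ[f/e](R)))))))) → 4

E1 and E2 produce the same multiset:
h | d | y | c | e | u
1 | 4 | q | 1 | 4 | q
1 | 6 | s | 1 | 4 | q
3 | 1 | p | 3 | 1 | p
6 | 7 | t | 6 | 7 | t

yes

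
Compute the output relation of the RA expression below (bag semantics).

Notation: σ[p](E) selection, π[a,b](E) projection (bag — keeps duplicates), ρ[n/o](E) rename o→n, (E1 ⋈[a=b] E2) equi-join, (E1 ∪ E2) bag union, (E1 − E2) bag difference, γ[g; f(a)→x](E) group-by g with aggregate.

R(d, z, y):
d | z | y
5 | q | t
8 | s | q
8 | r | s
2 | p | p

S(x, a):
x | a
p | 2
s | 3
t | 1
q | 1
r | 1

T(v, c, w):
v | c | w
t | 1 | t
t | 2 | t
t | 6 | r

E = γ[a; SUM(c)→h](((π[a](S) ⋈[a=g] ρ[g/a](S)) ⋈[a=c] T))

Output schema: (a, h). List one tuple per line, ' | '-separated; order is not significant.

Per-node cardinality:
  S → 5
  π[a](S) → 5
  S → 5
  ρ[g/a](S) → 5
  (π[a](S) ⋈[a=g] ρ[g/a](S)) → 11
  T → 3
  ((π[a](S) ⋈[a=g] ρ[g/a](S)) ⋈[a=c] T) → 10
  γ[a; SUM(c)→h](((π[a](S) ⋈[a=g] ρ[g/a](S)) ⋈[a=c] T)) → 2

== RESULT ==
a | h
1 | 9
2 | 2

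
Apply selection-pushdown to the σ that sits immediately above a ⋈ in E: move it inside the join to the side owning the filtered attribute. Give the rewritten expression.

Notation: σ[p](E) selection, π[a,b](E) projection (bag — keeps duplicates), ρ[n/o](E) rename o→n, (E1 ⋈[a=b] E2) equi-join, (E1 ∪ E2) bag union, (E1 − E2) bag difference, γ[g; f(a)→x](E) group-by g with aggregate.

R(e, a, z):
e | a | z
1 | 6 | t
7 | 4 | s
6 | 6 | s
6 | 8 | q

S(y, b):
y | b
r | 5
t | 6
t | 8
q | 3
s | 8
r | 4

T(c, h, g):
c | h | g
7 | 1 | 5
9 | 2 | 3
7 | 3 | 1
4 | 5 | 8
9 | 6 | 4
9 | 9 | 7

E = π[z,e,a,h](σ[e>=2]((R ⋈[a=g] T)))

σ filters on e, owned by the left side.
E' = π[z,e,a,h]((σ[e>=2](R) ⋈[a=g] T))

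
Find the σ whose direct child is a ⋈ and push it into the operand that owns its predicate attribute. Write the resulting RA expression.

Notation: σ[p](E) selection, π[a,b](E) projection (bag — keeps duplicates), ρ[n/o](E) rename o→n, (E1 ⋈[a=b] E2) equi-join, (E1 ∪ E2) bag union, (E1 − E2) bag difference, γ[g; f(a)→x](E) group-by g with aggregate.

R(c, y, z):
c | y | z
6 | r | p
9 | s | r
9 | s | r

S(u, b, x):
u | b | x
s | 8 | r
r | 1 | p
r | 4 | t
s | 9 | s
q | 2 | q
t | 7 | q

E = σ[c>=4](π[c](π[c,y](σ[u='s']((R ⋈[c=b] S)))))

σ filters on u, owned by the right side.
E' = σ[c>=4](π[c](π[c,y]((R ⋈[c=b] σ[u='s'](S)))))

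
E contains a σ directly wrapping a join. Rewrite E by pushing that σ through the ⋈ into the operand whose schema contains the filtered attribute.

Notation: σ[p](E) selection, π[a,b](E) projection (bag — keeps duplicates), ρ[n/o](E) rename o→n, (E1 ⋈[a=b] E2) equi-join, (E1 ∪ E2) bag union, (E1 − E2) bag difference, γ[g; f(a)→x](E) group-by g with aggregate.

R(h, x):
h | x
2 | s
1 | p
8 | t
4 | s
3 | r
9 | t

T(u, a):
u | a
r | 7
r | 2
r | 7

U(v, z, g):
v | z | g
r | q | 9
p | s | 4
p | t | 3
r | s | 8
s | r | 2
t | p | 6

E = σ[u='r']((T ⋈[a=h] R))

σ filters on u, owned by the left side.
E' = (σ[u='r'](T) ⋈[a=h] R)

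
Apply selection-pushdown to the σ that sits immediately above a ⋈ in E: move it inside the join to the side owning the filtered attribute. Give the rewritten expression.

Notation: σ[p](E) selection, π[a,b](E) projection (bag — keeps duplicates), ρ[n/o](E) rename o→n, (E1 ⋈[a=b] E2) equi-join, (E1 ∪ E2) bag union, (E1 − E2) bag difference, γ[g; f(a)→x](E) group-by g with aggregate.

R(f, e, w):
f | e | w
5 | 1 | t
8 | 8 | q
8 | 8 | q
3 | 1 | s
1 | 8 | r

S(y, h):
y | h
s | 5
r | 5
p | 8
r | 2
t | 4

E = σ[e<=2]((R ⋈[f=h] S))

σ filters on e, owned by the left side.
E' = (σ[e<=2](R) ⋈[f=h] S)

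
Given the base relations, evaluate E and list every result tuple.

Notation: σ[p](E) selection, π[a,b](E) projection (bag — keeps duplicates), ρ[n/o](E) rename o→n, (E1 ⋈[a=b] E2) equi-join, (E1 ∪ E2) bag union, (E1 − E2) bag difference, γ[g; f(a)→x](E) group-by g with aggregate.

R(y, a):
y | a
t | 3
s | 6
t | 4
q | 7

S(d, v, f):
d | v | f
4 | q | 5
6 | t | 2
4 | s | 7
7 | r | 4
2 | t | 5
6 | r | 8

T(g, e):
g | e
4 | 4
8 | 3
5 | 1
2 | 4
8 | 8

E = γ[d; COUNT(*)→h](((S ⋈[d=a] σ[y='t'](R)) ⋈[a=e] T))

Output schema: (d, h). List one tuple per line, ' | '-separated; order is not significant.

Row counts bottom-up:
  S → 6
  R → 4
  σ[y='t'](R) → 2
  (S ⋈[d=a] σ[y='t'](R)) → 2
  T → 5
  ((S ⋈[d=a] σ[y='t'](R)) ⋈[a=e] T) → 4
  γ[d; COUNT(*)→h](((S ⋈[d=a] σ[y='t'](R)) ⋈[a=e] T)) → 1

== RESULT ==
d | h
4 | 4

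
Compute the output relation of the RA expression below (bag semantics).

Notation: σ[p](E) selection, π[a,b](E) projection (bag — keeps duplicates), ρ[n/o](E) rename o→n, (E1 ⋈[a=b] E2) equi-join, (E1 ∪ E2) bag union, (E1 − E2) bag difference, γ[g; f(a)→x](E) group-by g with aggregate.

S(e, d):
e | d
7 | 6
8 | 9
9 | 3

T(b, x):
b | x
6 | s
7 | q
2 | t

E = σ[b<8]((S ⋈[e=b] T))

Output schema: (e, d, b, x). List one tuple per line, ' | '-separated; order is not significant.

Subexpression sizes:
  S → 3
  T → 3
  (S ⋈[e=b] T) → 1
  σ[b<8]((S ⋈[e=b] T)) → 1

== RESULT ==
e | d | b | x
7 | 6 | 7 | q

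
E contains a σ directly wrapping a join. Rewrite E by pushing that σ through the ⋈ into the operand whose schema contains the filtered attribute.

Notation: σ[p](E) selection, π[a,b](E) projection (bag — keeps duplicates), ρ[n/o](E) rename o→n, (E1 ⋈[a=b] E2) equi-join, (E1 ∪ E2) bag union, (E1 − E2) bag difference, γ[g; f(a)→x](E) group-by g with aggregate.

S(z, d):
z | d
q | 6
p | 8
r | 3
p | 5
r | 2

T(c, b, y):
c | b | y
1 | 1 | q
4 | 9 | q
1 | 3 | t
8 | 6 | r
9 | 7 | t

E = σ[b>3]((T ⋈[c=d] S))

σ filters on b, owned by the left side.
E' = (σ[b>3](T) ⋈[c=d] S)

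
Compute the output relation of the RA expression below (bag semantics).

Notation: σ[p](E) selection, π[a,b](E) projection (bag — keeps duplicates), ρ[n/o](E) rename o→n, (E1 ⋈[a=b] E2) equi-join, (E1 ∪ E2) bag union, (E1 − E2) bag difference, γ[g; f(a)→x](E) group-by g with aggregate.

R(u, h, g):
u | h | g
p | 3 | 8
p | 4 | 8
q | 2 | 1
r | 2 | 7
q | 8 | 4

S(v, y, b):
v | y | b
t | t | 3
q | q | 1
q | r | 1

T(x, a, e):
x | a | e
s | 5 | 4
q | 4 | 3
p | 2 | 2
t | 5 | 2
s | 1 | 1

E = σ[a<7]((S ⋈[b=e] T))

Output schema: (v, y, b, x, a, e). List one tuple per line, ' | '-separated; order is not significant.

Stepwise |·|:
  S → 3
  T → 5
  (S ⋈[b=e] T) → 3
  σ[a<7]((S ⋈[b=e] T)) → 3

== RESULT ==
v | y | b | x | a | e
q | q | 1 | s | 1 | 1
q | r | 1 | s | 1 | 1
t | t | 3 | q | 4 | 3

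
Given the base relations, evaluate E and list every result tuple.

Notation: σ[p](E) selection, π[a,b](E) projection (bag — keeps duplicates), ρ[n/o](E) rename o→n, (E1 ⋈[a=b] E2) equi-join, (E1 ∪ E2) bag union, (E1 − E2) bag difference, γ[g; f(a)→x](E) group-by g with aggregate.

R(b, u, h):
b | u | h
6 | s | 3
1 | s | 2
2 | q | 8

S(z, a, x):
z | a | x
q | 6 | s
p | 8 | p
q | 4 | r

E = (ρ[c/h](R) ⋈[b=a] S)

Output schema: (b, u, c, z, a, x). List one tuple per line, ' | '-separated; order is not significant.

Per-node cardinality:
  R → 3
  ρ[c/h](R) → 3
  S → 3
  (ρ[c/h](R) ⋈[b=a] S) → 1

== RESULT ==
b | u | c | z | a | x
6 | s | 3 | q | 6 | s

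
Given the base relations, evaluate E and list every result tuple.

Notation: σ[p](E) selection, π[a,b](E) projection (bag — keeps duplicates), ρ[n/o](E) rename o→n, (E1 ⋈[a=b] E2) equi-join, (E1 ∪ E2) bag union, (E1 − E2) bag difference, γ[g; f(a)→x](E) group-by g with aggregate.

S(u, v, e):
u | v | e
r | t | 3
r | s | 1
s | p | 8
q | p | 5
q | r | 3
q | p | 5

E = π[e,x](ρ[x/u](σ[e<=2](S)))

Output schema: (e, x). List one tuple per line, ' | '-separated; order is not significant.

Subexpression sizes:
  S → 6
  σ[e<=2](S) → 1
  ρ[x/u](σ[e<=2](S)) → 1
  π[e,x](ρ[x/u](σ[e<=2](S))) → 1

== RESULT ==
e | x
1 | r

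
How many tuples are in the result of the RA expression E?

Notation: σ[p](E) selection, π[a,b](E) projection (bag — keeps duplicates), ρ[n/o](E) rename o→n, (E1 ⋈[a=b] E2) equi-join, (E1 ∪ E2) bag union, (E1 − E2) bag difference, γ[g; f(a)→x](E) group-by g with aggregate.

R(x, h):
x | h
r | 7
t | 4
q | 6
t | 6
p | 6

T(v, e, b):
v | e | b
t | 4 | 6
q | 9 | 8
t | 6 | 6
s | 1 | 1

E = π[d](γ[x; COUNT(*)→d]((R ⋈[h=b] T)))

Row counts bottom-up:
  R → 5
  T → 4
  (R ⋈[h=b] T) → 6
  γ[x; COUNT(*)→d]((R ⋈[h=b] T)) → 3
  π[d](γ[x; COUNT(*)→d]((R ⋈[h=b] T))) → 3

|E| = 3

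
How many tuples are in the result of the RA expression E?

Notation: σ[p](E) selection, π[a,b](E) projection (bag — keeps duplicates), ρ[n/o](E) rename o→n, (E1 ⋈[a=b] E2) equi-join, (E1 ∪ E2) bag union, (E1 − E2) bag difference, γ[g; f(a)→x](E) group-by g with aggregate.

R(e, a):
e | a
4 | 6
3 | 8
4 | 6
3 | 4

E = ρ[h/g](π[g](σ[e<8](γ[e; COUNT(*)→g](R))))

Per-node cardinality:
  R → 4
  γ[e; COUNT(*)→g](R) → 2
  σ[e<8](γ[e; COUNT(*)→g](R)) → 2
  π[g](σ[e<8](γ[e; COUNT(*)→g](R))) → 2
  ρ[h/g](π[g](σ[e<8](γ[e; COUNT(*)→g](R)))) → 2

|E| = 2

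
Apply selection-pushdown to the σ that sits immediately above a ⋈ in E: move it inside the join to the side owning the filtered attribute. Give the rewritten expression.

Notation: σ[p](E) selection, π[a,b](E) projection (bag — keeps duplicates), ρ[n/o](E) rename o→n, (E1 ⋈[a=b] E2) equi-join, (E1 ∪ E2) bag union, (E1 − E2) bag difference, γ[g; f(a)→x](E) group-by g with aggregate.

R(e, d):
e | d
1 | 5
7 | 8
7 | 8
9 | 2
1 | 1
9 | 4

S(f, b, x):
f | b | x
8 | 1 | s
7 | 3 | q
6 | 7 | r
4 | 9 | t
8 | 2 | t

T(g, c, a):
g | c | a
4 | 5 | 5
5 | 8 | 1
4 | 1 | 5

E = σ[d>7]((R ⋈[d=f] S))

σ filters on d, owned by the left side.
E' = (σ[d>7](R) ⋈[d=f] S)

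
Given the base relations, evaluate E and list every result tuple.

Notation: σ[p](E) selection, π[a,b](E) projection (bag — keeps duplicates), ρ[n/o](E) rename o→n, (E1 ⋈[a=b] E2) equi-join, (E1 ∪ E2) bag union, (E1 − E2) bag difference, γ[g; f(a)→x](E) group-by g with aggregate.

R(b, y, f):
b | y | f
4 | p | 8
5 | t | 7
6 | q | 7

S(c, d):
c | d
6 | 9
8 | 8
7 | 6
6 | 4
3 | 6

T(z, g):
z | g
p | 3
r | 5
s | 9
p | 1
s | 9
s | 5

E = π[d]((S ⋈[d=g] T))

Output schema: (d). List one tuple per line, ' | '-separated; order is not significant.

Row counts bottom-up:
  S → 5
  T → 6
  (S ⋈[d=g] T) → 2
  π[d]((S ⋈[d=g] T)) → 2

== RESULT ==
d
9
9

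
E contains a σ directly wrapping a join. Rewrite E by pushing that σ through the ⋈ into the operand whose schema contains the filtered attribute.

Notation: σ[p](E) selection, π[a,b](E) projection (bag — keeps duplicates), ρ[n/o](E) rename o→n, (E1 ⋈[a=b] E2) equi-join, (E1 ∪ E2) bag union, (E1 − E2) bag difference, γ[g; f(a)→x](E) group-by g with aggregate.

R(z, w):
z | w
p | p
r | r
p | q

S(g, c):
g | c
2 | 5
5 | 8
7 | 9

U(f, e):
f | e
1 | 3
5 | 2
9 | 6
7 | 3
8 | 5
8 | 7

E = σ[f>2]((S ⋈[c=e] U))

σ filters on f, owned by the right side.
E' = (S ⋈[c=e] σ[f>2](U))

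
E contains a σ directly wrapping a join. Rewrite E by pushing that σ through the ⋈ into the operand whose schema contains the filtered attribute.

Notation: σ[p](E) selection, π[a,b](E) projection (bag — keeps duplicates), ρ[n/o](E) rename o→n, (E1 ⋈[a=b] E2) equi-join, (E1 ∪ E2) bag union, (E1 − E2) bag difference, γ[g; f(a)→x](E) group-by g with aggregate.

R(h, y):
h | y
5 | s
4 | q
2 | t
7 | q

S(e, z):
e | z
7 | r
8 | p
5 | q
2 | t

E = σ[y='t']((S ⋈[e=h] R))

σ filters on y, owned by the right side.
E' = (S ⋈[e=h] σ[y='t'](R))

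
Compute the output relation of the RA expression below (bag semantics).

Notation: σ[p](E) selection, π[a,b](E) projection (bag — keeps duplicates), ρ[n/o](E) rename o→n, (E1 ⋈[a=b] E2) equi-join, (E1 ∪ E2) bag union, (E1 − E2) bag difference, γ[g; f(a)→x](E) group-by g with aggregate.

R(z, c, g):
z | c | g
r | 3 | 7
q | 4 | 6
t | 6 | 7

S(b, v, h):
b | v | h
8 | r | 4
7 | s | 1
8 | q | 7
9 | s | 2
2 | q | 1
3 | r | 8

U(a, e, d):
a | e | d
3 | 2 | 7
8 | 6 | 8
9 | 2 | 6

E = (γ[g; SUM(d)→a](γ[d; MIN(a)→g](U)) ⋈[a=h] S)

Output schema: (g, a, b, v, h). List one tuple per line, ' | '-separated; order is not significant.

Per-node cardinality:
  U → 3
  γ[d; MIN(a)→g](U) → 3
  γ[g; SUM(d)→a](γ[d; MIN(a)→g](U)) → 3
  S → 6
  (γ[g; SUM(d)→a](γ[d; MIN(a)→g](U)) ⋈[a=h] S) → 2

== RESULT ==
g | a | b | v | h
3 | 7 | 8 | q | 7
8 | 8 | 3 | r | 8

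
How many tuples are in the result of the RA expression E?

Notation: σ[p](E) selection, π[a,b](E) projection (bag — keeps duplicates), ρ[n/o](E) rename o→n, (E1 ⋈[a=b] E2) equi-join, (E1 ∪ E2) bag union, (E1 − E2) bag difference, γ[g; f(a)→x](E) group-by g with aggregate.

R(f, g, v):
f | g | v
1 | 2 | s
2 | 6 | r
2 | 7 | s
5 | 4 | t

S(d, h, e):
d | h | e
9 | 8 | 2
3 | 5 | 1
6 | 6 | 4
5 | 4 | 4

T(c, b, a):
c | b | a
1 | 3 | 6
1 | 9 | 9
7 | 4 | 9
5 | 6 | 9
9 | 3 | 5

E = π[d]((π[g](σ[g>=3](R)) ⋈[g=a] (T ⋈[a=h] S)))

Per-node cardinality:
  R → 4
  σ[g>=3](R) → 3
  π[g](σ[g>=3](R)) → 3
  T → 5
  S → 4
  (T ⋈[a=h] S) → 2
  (π[g](σ[g>=3](R)) ⋈[g=a] (T ⋈[a=h] S)) → 1
  π[d]((π[g](σ[g>=3](R)) ⋈[g=a] (T ⋈[a=h] S))) → 1

|E| = 1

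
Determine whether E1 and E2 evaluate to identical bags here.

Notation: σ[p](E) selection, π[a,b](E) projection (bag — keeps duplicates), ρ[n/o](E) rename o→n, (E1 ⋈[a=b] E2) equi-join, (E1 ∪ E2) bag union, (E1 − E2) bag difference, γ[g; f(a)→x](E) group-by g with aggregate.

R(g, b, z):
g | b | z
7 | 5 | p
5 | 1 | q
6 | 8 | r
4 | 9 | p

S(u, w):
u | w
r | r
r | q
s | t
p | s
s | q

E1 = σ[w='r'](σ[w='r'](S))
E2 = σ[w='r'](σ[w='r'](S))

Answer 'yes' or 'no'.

E1 row counts bottom-up:
  S → 5
  σ[w='r'](S) → 1
  σ[w='r'](σ[w='r'](S)) → 1
E2 row counts bottom-up:
  S → 5
  σ[w='r'](S) → 1
  σ[w='r'](σ[w='r'](S)) → 1

E1 and E2 produce the same multiset:
u | w
r | r

yes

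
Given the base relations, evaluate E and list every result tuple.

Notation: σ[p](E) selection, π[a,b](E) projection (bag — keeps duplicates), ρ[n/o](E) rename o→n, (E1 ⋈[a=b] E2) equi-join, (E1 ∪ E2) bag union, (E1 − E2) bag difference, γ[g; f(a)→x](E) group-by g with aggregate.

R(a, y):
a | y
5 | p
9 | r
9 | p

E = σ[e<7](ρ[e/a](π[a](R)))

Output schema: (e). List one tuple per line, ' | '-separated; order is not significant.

Stepwise |·|:
  R → 3
  π[a](R) → 3
  ρ[e/a](π[a](R)) → 3
  σ[e<7](ρ[e/a](π[a](R))) → 1

== RESULT ==
e
5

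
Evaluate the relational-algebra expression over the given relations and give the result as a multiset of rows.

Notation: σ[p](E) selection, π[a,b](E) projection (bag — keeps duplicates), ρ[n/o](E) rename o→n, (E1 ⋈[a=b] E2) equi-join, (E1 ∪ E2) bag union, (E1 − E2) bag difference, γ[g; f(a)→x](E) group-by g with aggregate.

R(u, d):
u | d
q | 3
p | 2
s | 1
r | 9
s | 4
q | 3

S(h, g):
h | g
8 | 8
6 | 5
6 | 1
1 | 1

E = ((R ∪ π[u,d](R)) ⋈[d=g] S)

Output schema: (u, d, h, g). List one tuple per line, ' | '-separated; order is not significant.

Per-node cardinality:
  R → 6
  R → 6
  π[u,d](R) → 6
  (R ∪ π[u,d](R)) → 12
  S → 4
  ((R ∪ π[u,d](R)) ⋈[d=g] S) → 4

== RESULT ==
u | d | h | g
s | 1 | 1 | 1
s | 1 | 1 | 1
s | 1 | 6 | 1
s | 1 | 6 | 1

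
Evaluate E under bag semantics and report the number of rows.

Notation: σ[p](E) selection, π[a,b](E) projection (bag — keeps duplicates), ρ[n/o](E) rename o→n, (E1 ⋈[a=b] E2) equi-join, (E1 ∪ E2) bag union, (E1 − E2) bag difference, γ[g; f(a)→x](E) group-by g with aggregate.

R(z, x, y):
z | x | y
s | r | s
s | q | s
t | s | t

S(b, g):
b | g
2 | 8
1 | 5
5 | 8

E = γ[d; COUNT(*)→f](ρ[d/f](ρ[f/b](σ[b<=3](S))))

Row counts bottom-up:
  S → 3
  σ[b<=3](S) → 2
  ρ[f/b](σ[b<=3](S)) → 2
  ρ[d/f](ρ[f/b](σ[b<=3](S))) → 2
  γ[d; COUNT(*)→f](ρ[d/f](ρ[f/b](σ[b<=3](S)))) → 2

|E| = 2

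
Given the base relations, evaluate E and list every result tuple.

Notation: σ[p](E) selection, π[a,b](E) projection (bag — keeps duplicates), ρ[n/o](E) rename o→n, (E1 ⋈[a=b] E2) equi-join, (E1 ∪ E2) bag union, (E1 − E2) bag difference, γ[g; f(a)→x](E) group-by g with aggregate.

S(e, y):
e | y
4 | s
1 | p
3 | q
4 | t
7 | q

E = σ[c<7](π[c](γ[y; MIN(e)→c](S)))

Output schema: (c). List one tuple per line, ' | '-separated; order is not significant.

Per-node cardinality:
  S → 5
  γ[y; MIN(e)→c](S) → 4
  π[c](γ[y; MIN(e)→c](S)) → 4
  σ[c<7](π[c](γ[y; MIN(e)→c](S))) → 4

== RESULT ==
c
1
3
4
4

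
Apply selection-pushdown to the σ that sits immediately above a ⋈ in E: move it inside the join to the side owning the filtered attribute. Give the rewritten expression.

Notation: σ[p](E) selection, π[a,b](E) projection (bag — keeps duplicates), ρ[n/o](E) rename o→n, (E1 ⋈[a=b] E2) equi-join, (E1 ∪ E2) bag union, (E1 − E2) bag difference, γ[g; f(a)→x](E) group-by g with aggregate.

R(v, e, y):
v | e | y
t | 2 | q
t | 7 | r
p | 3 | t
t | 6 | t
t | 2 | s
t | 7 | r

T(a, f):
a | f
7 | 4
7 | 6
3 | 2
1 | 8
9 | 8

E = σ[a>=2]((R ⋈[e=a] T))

σ filters on a, owned by the right side.
E' = (R ⋈[e=a] σ[a>=2](T))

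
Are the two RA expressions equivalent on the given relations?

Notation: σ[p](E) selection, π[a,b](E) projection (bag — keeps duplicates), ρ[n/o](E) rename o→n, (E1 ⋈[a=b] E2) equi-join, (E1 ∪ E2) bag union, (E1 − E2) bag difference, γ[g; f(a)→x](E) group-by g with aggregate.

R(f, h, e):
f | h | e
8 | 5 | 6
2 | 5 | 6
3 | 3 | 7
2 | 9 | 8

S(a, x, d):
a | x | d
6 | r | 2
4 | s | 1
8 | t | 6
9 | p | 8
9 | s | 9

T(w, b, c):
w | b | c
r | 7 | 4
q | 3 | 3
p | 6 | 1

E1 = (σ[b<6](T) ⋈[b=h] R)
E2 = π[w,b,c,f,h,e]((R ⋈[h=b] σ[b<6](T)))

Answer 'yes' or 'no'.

E1 row counts bottom-up:
  T → 3
  σ[b<6](T) → 1
  R → 4
  (σ[b<6](T) ⋈[b=h] R) → 1
E2 row counts bottom-up:
  R → 4
  T → 3
  σ[b<6](T) → 1
  (R ⋈[h=b] σ[b<6](T)) → 1
  π[w,b,c,f,h,e]((R ⋈[h=b] σ[b<6](T))) → 1

E1 and E2 produce the same multiset:
w | b | c | f | h | e
q | 3 | 3 | 3 | 3 | 7

yes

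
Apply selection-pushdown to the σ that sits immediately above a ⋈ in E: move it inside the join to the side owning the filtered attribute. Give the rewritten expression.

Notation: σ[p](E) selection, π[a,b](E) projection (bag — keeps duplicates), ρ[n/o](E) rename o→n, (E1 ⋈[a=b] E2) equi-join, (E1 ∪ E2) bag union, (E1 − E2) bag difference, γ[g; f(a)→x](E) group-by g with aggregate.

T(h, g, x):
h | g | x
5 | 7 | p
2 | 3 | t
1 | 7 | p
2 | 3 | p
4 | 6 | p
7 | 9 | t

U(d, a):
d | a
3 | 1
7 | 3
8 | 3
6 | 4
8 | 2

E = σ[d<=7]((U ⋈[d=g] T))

σ filters on d, owned by the left side.
E' = (σ[d<=7](U) ⋈[d=g] T)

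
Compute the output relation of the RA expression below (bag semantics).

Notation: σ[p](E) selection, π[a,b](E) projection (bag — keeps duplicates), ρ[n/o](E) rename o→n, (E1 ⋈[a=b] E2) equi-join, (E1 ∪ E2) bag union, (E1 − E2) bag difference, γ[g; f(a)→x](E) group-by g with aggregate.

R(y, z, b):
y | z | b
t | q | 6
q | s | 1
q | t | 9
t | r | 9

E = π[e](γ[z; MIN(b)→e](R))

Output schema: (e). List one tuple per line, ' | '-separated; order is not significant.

Subexpression sizes:
  R → 4
  γ[z; MIN(b)→e](R) → 4
  π[e](γ[z; MIN(b)→e](R)) → 4

== RESULT ==
e
1
6
9
9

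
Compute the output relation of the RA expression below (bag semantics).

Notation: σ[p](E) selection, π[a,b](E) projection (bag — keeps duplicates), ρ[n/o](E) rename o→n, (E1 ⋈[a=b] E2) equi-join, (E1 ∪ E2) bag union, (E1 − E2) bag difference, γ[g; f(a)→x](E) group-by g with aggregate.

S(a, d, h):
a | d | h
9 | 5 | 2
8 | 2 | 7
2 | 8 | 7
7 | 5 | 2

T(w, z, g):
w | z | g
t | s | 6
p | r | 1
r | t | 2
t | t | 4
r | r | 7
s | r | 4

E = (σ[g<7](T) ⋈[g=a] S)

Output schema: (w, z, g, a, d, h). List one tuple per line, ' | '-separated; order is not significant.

Row counts bottom-up:
  T → 6
  σ[g<7](T) → 5
  S → 4
  (σ[g<7](T) ⋈[g=a] S) → 1

== RESULT ==
w | z | g | a | d | h
r | t | 2 | 2 | 8 | 7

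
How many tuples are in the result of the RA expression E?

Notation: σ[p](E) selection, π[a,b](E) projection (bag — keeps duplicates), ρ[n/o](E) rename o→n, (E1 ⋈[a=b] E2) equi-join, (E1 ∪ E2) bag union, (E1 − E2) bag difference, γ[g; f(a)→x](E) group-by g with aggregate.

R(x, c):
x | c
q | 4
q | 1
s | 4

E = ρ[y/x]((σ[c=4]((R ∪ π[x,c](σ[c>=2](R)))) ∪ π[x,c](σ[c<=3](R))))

Row counts bottom-up:
  R → 3
  R → 3
  σ[c>=2](R) → 2
  π[x,c](σ[c>=2](R)) → 2
  (R ∪ π[x,c](σ[c>=2](R))) → 5
  σ[c=4]((R ∪ π[x,c](σ[c>=2](R)))) → 4
  R → 3
  σ[c<=3](R) → 1
  π[x,c](σ[c<=3](R)) → 1
  (σ[c=4]((R ∪ π[x,c](σ[c>=2](R)))) ∪ π[x,c](σ[c<=3](R))) → 5
  ρ[y/x]((σ[c=4]((R ∪ π[x,c](σ[c>=2](R)))) ∪ π[x,c](σ[c<=3](R)))) → 5

|E| = 5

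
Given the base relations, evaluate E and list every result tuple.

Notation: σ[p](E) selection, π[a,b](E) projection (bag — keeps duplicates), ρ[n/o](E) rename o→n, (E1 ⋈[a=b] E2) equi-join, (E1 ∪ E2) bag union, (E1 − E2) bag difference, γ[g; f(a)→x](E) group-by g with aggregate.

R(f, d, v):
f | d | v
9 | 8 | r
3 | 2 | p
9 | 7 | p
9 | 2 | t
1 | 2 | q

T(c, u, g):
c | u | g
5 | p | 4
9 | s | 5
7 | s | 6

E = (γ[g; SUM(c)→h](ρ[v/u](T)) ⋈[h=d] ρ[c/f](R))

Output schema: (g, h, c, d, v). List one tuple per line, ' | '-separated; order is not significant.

Per-node cardinality:
  T → 3
  ρ[v/u](T) → 3
  γ[g; SUM(c)→h](ρ[v/u](T)) → 3
  R → 5
  ρ[c/f](R) → 5
  (γ[g; SUM(c)→h](ρ[v/u](T)) ⋈[h=d] ρ[c/f](R)) → 1

== RESULT ==
g | h | c | d | v
6 | 7 | 9 | 7 | p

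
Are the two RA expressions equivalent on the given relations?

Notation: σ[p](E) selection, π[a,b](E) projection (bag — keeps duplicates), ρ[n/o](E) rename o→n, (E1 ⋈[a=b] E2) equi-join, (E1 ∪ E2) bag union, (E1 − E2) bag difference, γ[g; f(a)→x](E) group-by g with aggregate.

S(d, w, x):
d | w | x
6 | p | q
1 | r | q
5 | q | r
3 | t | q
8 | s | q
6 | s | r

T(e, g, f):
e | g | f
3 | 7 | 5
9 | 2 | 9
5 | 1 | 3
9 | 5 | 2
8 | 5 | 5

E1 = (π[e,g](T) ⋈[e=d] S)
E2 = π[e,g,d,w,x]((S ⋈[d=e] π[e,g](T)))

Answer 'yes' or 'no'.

E1 subexpression sizes:
  T → 5
  π[e,g](T) → 5
  S → 6
  (π[e,g](T) ⋈[e=d] S) → 3
E2 subexpression sizes:
  S → 6
  T → 5
  π[e,g](T) → 5
  (S ⋈[d=e] π[e,g](T)) → 3
  π[e,g,d,w,x]((S ⋈[d=e] π[e,g](T))) → 3

E1 and E2 produce the same multiset:
e | g | d | w | x
3 | 7 | 3 | t | q
5 | 1 | 5 | q | r
8 | 5 | 8 | s | q

yes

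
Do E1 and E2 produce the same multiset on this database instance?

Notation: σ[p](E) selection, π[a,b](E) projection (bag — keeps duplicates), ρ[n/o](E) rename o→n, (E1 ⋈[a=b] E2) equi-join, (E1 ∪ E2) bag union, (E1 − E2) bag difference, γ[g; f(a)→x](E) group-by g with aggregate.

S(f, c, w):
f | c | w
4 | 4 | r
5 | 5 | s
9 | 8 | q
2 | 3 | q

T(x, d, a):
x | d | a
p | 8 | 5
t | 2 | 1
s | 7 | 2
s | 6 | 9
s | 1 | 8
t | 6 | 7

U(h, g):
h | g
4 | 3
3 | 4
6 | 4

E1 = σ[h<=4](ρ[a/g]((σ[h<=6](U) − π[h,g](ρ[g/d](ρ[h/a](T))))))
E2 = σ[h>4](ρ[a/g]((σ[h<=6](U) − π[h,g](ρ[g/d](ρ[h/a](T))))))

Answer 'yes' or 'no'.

E1 per-node cardinality:
  U → 3
  σ[h<=6](U) → 3
  T → 6
  ρ[h/a](T) → 6
  ρ[g/d](ρ[h/a](T)) → 6
  π[h,g](ρ[g/d](ρ[h/a](T))) → 6
  (σ[h<=6](U) − π[h,g](ρ[g/d](ρ[h/a](T)))) → 3
  ρ[a/g]((σ[h<=6](U) − π[h,g](ρ[g/d](ρ[h/a](T))))) → 3
  σ[h<=4](ρ[a/g]((σ[h<=6](U) − π[h,g](ρ[g/d](ρ[h/a](T)))))) → 2
E2 per-node cardinality:
  U → 3
  σ[h<=6](U) → 3
  T → 6
  ρ[h/a](T) → 6
  ρ[g/d](ρ[h/a](T)) → 6
  π[h,g](ρ[g/d](ρ[h/a](T))) → 6
  (σ[h<=6](U) − π[h,g](ρ[g/d](ρ[h/a](T)))) → 3
  ρ[a/g]((σ[h<=6](U) − π[h,g](ρ[g/d](ρ[h/a](T))))) → 3
  σ[h>4](ρ[a/g]((σ[h<=6](U) − π[h,g](ρ[g/d](ρ[h/a](T)))))) → 1

E1 result:
h | a
3 | 4
4 | 3
E2 result:
h | a
6 | 4
Witness: (6, 4) appears 0× in E1 but 1× in E2.

no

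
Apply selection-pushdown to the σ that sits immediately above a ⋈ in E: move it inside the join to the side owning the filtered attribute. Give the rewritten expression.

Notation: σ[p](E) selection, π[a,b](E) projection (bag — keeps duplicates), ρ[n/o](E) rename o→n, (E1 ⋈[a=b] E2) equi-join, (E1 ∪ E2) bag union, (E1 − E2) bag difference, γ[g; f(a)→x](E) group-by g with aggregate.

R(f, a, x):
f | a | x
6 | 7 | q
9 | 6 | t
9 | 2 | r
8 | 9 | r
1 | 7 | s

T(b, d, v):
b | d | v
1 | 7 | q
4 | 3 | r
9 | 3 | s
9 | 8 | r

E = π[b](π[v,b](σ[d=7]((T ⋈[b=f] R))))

σ filters on d, owned by the left side.
E' = π[b](π[v,b]((σ[d=7](T) ⋈[b=f] R)))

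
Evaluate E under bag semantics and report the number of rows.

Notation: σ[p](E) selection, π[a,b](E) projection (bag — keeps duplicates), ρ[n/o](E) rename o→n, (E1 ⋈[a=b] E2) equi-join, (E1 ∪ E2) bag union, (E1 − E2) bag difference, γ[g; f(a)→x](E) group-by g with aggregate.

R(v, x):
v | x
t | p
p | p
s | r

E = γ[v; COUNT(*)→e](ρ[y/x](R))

Per-node cardinality:
  R → 3
  ρ[y/x](R) → 3
  γ[v; COUNT(*)→e](ρ[y/x](R)) → 3

|E| = 3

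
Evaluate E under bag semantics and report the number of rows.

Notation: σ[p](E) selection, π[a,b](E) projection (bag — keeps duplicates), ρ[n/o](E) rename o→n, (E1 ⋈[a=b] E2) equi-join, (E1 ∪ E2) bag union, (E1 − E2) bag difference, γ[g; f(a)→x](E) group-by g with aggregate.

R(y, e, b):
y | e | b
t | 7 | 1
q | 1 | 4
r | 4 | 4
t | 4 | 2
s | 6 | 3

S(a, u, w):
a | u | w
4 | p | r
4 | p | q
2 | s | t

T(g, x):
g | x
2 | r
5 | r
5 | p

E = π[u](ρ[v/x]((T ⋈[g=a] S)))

Row counts bottom-up:
  T → 3
  S → 3
  (T ⋈[g=a] S) → 1
  ρ[v/x]((T ⋈[g=a] S)) → 1
  π[u](ρ[v/x]((T ⋈[g=a] S))) → 1

|E| = 1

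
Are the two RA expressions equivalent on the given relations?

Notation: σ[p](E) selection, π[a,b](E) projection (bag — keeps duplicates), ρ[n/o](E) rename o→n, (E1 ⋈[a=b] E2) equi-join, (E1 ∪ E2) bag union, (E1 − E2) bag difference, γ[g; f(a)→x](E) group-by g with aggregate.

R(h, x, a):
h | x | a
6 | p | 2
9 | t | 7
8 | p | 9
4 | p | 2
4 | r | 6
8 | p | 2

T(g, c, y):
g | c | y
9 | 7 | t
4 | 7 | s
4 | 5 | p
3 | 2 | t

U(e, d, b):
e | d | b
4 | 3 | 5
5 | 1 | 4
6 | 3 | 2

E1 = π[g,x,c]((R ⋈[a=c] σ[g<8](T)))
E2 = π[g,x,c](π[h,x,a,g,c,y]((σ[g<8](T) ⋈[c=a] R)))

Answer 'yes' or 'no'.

E1 stepwise |·|:
  R → 6
  T → 4
  σ[g<8](T) → 3
  (R ⋈[a=c] σ[g<8](T)) → 4
  π[g,x,c]((R ⋈[a=c] σ[g<8](T))) → 4
E2 stepwise |·|:
  T → 4
  σ[g<8](T) → 3
  R → 6
  (σ[g<8](T) ⋈[c=a] R) → 4
  π[h,x,a,g,c,y]((σ[g<8](T) ⋈[c=a] R)) → 4
  π[g,x,c](π[h,x,a,g,c,y]((σ[g<8](T) ⋈[c=a] R))) → 4

E1 and E2 produce the same multiset:
g | x | c
3 | p | 2
3 | p | 2
3 | p | 2
4 | t | 7

yes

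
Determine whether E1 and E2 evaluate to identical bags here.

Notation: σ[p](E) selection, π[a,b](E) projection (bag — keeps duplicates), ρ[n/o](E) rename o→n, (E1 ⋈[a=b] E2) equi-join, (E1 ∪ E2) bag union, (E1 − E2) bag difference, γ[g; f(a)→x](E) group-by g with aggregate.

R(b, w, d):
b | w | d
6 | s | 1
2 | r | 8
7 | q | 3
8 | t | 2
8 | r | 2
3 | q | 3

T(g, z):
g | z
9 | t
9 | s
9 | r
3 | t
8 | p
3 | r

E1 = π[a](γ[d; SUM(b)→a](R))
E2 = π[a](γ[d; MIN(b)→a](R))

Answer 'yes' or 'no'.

E1 per-node cardinality:
  R → 6
  γ[d; SUM(b)→a](R) → 4
  π[a](γ[d; SUM(b)→a](R)) → 4
E2 per-node cardinality:
  R → 6
  γ[d; MIN(b)→a](R) → 4
  π[a](γ[d; MIN(b)→a](R)) → 4

E1 result:
a
2
6
10
16
E2 result:
a
2
3
6
8
Witness: (8,) appears 0× in E1 but 1× in E2.

no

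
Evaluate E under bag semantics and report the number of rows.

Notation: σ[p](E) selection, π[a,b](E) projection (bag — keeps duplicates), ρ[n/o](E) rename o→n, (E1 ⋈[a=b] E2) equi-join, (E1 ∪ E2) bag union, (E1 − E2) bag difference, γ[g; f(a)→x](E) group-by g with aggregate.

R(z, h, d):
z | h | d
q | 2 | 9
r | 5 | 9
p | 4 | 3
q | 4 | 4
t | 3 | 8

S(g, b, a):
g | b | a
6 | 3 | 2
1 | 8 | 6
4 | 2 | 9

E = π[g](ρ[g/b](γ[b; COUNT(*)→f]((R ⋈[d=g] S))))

Subexpression sizes:
  R → 5
  S → 3
  (R ⋈[d=g] S) → 1
  γ[b; COUNT(*)→f]((R ⋈[d=g] S)) → 1
  ρ[g/b](γ[b; COUNT(*)→f]((R ⋈[d=g] S))) → 1
  π[g](ρ[g/b](γ[b; COUNT(*)→f]((R ⋈[d=g] S)))) → 1

|E| = 1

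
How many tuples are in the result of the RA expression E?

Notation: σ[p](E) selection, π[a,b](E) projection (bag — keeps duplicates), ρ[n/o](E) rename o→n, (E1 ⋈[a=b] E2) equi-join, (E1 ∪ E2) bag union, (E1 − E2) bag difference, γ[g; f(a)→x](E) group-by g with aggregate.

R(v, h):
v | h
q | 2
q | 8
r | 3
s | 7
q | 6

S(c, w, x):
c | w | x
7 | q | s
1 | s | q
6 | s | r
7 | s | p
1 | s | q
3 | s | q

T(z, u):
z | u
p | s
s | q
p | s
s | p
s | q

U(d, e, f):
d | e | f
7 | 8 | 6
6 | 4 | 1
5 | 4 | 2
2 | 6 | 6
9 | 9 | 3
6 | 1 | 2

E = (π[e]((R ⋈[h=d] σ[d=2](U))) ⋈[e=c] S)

Per-node cardinality:
  R → 5
  U → 6
  σ[d=2](U) → 1
  (R ⋈[h=d] σ[d=2](U)) → 1
  π[e]((R ⋈[h=d] σ[d=2](U))) → 1
  S → 6
  (π[e]((R ⋈[h=d] σ[d=2](U))) ⋈[e=c] S) → 1

|E| = 1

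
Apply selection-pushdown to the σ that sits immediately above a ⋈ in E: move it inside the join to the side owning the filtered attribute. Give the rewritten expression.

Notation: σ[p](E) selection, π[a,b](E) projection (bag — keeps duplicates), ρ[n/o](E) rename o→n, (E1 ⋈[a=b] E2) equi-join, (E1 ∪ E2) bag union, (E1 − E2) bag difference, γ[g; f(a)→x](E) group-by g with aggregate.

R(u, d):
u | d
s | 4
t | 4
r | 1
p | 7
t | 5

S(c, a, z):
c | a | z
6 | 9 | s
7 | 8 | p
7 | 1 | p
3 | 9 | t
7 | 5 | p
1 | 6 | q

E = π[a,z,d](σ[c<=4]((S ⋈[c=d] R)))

σ filters on c, owned by the left side.
E' = π[a,z,d]((σ[c<=4](S) ⋈[c=d] R))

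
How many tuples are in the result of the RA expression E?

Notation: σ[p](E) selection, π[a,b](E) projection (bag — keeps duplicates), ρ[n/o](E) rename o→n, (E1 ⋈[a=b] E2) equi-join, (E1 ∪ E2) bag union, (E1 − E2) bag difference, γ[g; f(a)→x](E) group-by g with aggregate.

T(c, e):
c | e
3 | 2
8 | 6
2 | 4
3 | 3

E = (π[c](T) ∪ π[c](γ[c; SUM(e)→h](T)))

Row counts bottom-up:
  T → 4
  π[c](T) → 4
  T → 4
  γ[c; SUM(e)→h](T) → 3
  π[c](γ[c; SUM(e)→h](T)) → 3
  (π[c](T) ∪ π[c](γ[c; SUM(e)→h](T))) → 7

|E| = 7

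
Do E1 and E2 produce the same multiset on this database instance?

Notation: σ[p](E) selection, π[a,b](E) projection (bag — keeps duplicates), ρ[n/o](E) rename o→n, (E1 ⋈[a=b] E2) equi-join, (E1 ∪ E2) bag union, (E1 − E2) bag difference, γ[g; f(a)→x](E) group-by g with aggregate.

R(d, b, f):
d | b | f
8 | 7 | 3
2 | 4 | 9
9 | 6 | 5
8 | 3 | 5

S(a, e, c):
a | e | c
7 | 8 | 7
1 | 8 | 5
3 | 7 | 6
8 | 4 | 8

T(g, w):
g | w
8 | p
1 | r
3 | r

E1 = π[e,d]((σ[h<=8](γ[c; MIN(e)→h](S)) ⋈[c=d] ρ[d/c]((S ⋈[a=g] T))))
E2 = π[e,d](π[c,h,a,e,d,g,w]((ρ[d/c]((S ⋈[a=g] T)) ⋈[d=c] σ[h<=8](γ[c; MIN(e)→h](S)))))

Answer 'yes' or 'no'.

E1 per-node cardinality:
  S → 4
  γ[c; MIN(e)→h](S) → 4
  σ[h<=8](γ[c; MIN(e)→h](S)) → 4
  S → 4
  T → 3
  (S ⋈[a=g] T) → 3
  ρ[d/c]((S ⋈[a=g] T)) → 3
  (σ[h<=8](γ[c; MIN(e)→h](S)) ⋈[c=d] ρ[d/c]((S ⋈[a=g] T))) → 3
  π[e,d]((σ[h<=8](γ[c; MIN(e)→h](S)) ⋈[c=d] ρ[d/c]((S ⋈[a=g] T)))) → 3
E2 per-node cardinality:
  S → 4
  T → 3
  (S ⋈[a=g] T) → 3
  ρ[d/c]((S ⋈[a=g] T)) → 3
  S → 4
  γ[c; MIN(e)→h](S) → 4
  σ[h<=8](γ[c; MIN(e)→h](S)) → 4
  (ρ[d/c]((S ⋈[a=g] T)) ⋈[d=c] σ[h<=8](γ[c; MIN(e)→h](S))) → 3
  π[c,h,a,e,d,g,w]((ρ[d/c]((S ⋈[a=g] T)) ⋈[d=c] σ[h<=8](γ[c; MIN(e)→h](S)))) → 3
  π[e,d](π[c,h,a,e,d,g,w]((ρ[d/c]((S ⋈[a=g] T)) ⋈[d=c] σ[h<=8](γ[c; MIN(e)→h](S))))) → 3

E1 and E2 produce the same multiset:
e | d
4 | 8
7 | 6
8 | 5

yes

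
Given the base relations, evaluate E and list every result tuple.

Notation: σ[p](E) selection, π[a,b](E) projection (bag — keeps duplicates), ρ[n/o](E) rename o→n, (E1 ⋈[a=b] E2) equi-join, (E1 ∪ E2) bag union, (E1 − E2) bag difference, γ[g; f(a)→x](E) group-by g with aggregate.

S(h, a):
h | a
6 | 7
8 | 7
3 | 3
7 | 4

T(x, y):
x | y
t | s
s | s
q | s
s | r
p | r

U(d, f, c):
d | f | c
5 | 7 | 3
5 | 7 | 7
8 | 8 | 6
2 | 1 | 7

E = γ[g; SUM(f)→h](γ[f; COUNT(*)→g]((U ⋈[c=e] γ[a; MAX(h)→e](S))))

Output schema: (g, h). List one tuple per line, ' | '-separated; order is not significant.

Subexpression sizes:
  U → 4
  S → 4
  γ[a; MAX(h)→e](S) → 3
  (U ⋈[c=e] γ[a; MAX(h)→e](S)) → 3
  γ[f; COUNT(*)→g]((U ⋈[c=e] γ[a; MAX(h)→e](S))) → 2
  γ[g; SUM(f)→h](γ[f; COUNT(*)→g]((U ⋈[c=e] γ[a; MAX(h)→e](S)))) → 2

== RESULT ==
g | h
1 | 1
2 | 7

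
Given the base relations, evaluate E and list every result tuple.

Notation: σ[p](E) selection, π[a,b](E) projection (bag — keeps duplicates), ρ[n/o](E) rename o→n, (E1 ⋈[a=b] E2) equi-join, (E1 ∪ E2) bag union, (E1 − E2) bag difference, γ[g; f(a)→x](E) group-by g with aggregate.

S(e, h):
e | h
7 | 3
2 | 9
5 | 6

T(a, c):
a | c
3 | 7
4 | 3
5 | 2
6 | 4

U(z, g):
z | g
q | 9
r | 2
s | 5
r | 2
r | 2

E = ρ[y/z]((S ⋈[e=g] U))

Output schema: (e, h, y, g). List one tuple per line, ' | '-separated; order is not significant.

Per-node cardinality:
  S → 3
  U → 5
  (S ⋈[e=g] U) → 4
  ρ[y/z]((S ⋈[e=g] U)) → 4

== RESULT ==
e | h | y | g
2 | 9 | r | 2
2 | 9 | r | 2
2 | 9 | r | 2
5 | 6 | s | 5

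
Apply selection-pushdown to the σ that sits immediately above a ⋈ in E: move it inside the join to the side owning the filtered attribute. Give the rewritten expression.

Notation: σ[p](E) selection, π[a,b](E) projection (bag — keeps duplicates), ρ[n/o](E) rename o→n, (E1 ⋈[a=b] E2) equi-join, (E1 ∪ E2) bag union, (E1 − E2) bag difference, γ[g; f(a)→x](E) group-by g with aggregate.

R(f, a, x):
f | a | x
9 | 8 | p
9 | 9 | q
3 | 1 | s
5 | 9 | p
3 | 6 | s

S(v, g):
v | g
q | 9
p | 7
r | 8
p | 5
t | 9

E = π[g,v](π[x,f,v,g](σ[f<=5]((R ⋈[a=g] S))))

σ filters on f, owned by the left side.
E' = π[g,v](π[x,f,v,g]((σ[f<=5](R) ⋈[a=g] S)))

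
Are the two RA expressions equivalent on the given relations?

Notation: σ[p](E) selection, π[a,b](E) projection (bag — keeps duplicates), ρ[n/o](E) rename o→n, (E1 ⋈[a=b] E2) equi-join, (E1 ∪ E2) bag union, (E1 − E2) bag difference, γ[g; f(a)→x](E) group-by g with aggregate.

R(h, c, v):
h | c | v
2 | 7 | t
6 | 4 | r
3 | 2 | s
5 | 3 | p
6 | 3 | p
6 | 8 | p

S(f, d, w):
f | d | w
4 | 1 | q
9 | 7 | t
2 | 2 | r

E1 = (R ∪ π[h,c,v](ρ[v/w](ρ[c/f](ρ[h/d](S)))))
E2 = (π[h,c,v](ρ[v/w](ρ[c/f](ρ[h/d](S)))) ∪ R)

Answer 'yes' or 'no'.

E1 subexpression sizes:
  R → 6
  S → 3
  ρ[h/d](S) → 3
  ρ[c/f](ρ[h/d](S)) → 3
  ρ[v/w](ρ[c/f](ρ[h/d](S))) → 3
  π[h,c,v](ρ[v/w](ρ[c/f](ρ[h/d](S)))) → 3
  (R ∪ π[h,c,v](ρ[v/w](ρ[c/f](ρ[h/d](S))))) → 9
E2 subexpression sizes:
  S → 3
  ρ[h/d](S) → 3
  ρ[c/f](ρ[h/d](S)) → 3
  ρ[v/w](ρ[c/f](ρ[h/d](S))) → 3
  π[h,c,v](ρ[v/w](ρ[c/f](ρ[h/d](S)))) → 3
  R → 6
  (π[h,c,v](ρ[v/w](ρ[c/f](ρ[h/d](S)))) ∪ R) → 9

E1 and E2 produce the same multiset:
h | c | v
1 | 4 | q
2 | 2 | r
2 | 7 | t
3 | 2 | s
5 | 3 | p
6 | 3 | p
6 | 4 | r
6 | 8 | p
7 | 9 | t

yes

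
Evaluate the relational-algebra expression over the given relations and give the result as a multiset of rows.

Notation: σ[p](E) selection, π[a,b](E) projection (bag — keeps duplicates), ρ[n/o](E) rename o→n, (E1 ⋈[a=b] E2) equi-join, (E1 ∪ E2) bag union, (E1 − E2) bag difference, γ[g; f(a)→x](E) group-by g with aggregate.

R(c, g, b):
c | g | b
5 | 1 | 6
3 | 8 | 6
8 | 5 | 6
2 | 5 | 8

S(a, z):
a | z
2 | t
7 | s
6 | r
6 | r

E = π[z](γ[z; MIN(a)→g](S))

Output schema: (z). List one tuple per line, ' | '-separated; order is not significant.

Per-node cardinality:
  S → 4
  γ[z; MIN(a)→g](S) → 3
  π[z](γ[z; MIN(a)→g](S)) → 3

== RESULT ==
z
r
s
t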